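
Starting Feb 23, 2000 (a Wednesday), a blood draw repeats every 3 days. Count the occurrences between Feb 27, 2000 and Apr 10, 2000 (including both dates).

Occurrences land 3·i days after Feb 23, 2000 for i = 0, 1, 2, …
Feb 27, 2000 is 4 days after the start; 4 ÷ 3 = 1 remainder 1; since the remainder is 1, round up to i = 2. First occurrence in the window: #3 on Feb 29, 2000 (2×3 = 6 days in).
Apr 10, 2000 is 47 days after the start; 47 ÷ 3 = 15 remainder 2. Last occurrence in the window: #16 on Apr 8, 2000.
Occurrences #3 through #16: 14 in total.

14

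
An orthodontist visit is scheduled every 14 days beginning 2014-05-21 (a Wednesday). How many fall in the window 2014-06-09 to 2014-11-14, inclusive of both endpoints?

Occurrences land 14·i days after 2014-05-21 for i = 0, 1, 2, …
2014-06-09 is 19 days after the start; 19 ÷ 14 = 1 remainder 5; since the remainder is 5, round up to i = 2. First occurrence in the window: #3 on 2014-06-18 (2×14 = 28 days in).
2014-11-14 is 177 days after the start; 177 ÷ 14 = 12 remainder 9. Last occurrence in the window: #13 on 2014-11-05.
Occurrences #3 through #13: 11 in total.

11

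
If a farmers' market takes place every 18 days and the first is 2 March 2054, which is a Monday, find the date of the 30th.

The 30th occurrence is 29 intervals after the first: 29 × 18 = 522 days after 2 March 2054.
March has 31 days — 29 days to the end of March leaves 493.
From end of March to end of 2054 is 275 days (218 left).
January has 31 days (187 left).
February has 28 days (159 left).
March has 31 days (128 left).
April has 30 days (98 left).
May has 31 days (67 left).
June has 30 days (37 left).
July has 31 days (6 left).
6 days into August → 6 August 2055.

6 August 2055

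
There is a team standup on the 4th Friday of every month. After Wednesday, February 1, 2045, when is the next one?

February 2045 starts on a Wednesday; its first Friday is the 3rd, so the 4th Friday is the 24th — February 24, 2045.
February 24, 2045 is after February 1, 2045, so that is the next one.

February 24, 2045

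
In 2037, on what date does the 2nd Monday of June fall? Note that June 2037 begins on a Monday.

8 June 2037

June 2037 begins on a Monday, so the first Monday is June 1.
The 2nd Monday is 1 weeks later: 1 + 7 = 8.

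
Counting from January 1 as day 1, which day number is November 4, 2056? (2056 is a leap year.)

Days in months before November: 31 + 29 + 31 + 30 + 31 + 30 + 31 + 31 + 30 + 31 = 305.
Plus 4 days into November → day 309.

309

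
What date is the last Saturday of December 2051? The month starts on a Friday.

December 30, 2051

December 2051 begins on a Friday, so the first Saturday is December 2 (1 day later).
December 2051 has 31 days. Adding weeks: 2, 9, 16, 23, 30 — the last one ≤ 31 is the 30th.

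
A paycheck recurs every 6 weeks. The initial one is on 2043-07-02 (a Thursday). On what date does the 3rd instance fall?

2043-09-24

The 3rd occurrence is 2 intervals after the first: 2 × 42 = 84 days after 2043-07-02.
July has 31 days — 29 days to the end of July leaves 55.
August has 31 days (24 left).
24 days into September → 2043-09-24.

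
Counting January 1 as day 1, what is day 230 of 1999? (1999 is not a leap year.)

1999-08-18

January has 31 days (230 − 31 = 199 remain).
February has 28 days (199 − 28 = 171 remain).
March has 31 days (171 − 31 = 140 remain).
April has 30 days (140 − 30 = 110 remain).
May has 31 days (110 − 31 = 79 remain).
June has 30 days (79 − 30 = 49 remain).
July has 31 days (49 − 31 = 18 remain).
18 into August → August 18.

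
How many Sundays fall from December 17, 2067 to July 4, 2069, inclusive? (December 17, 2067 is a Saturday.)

December 17, 2067 is a Saturday; the first Sunday on or after it is December 18, 2067 (1 day later).
From December 18, 2067 to July 4, 2069: 13 + 366 + 185 = 564 days (rest of 2067, 2068, to July 4, 2069 in 2069).
564 ÷ 7 = 80 full weeks with remainder 4, so 80 more Sundays after the first → 81.

81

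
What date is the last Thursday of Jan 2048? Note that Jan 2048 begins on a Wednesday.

Jan 30, 2048

Jan 2048 begins on a Wednesday, so the first Thursday is Jan 2 (1 day later).
Jan 2048 has 31 days. Adding weeks: 2, 9, 16, 23, 30 — the last one ≤ 31 is the 30th.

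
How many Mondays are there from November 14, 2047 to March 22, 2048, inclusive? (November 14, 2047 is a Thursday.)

18

November 14, 2047 is a Thursday; the first Monday on or after it is November 18, 2047 (4 days later).
From November 18, 2047 to March 22, 2048: 12 + 31 + 31 + 29 + 22 = 125 days (rest of November, December, January, February, March).
125 ÷ 7 = 17 full weeks with remainder 6, so 17 more Mondays after the first → 18.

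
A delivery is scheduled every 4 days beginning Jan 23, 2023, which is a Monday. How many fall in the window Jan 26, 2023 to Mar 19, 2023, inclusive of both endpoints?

13

Occurrences land 4·i days after Jan 23, 2023 for i = 0, 1, 2, …
Jan 26, 2023 is 3 days after the start; 3 ÷ 4 = 0 remainder 3; since the remainder is 3, round up to i = 1. First occurrence in the window: #2 on Jan 27, 2023 (1×4 = 4 days in).
Mar 19, 2023 is 55 days after the start; 55 ÷ 4 = 13 remainder 3. Last occurrence in the window: #14 on Mar 16, 2023.
Occurrences #2 through #14: 13 in total.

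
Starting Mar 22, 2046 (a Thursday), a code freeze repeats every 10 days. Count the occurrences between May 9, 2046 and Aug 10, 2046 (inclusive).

10

Occurrences land 10·i days after Mar 22, 2046 for i = 0, 1, 2, …
May 9, 2046 is 48 days after the start; 48 ÷ 10 = 4 remainder 8; since the remainder is 8, round up to i = 5. First occurrence in the window: #6 on May 11, 2046 (5×10 = 50 days in).
Aug 10, 2046 is 141 days after the start; 141 ÷ 10 = 14 remainder 1. Last occurrence in the window: #15 on Aug 9, 2046.
Occurrences #6 through #15: 10 in total.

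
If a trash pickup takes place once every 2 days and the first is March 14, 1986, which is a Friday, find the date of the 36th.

May 23, 1986

The 36th occurrence is 35 intervals after the first: 35 × 2 = 70 days after March 14, 1986.
March has 31 days — 17 days to the end of March leaves 53.
April has 30 days (23 left).
23 days into May → May 23, 1986.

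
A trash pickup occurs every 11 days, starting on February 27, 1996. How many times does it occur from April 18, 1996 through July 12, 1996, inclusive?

Occurrences land 11·i days after February 27, 1996 for i = 0, 1, 2, …
April 18, 1996 is 51 days after the start; 51 ÷ 11 = 4 remainder 7; since the remainder is 7, round up to i = 5. First occurrence in the window: #6 on April 22, 1996 (5×11 = 55 days in).
July 12, 1996 is 136 days after the start; 136 ÷ 11 = 12 remainder 4. Last occurrence in the window: #13 on July 8, 1996.
Occurrences #6 through #13: 8 in total.

8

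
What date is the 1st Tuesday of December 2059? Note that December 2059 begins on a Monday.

December 2, 2059

December 2059 begins on a Monday, so the first Tuesday is December 2 (1 day later).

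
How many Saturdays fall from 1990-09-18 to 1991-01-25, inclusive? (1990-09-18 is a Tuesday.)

1990-09-18 is a Tuesday; the first Saturday on or after it is 1990-09-22 (4 days later).
From 1990-09-22 to 1991-01-25: 8 + 31 + 30 + 31 + 25 = 125 days (rest of September, October, November, December, January).
125 ÷ 7 = 17 full weeks with remainder 6, so 17 more Saturdays after the first → 18.

18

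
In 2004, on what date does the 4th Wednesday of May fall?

The first Wednesday of May 2004 is May 5.
The 4th Wednesday is 3 weeks later: 5 + 21 = 26.

2004-05-26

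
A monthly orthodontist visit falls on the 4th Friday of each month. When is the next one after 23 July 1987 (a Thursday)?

July 1987 starts on a Wednesday; its first Friday is the 3rd, so the 4th Friday is the 24th — 24 July 1987.
24 July 1987 is after 23 July 1987, so that is the next one.

24 July 1987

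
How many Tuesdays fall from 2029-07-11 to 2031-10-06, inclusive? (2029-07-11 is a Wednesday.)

2029-07-11 is a Wednesday; the first Tuesday on or after it is 2029-07-17 (6 days later).
From 2029-07-17 to 2031-10-06: 167 + 365 + 279 = 811 days (rest of 2029, 2030, to 2031-10-06 in 2031).
811 ÷ 7 = 115 full weeks with remainder 6, so 115 more Tuesdays after the first → 116.

116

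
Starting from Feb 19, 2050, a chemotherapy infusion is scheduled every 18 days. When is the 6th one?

The 6th occurrence is 5 intervals after the first: 5 × 18 = 90 days after Feb 19, 2050.
Feb has 28 days — 9 days to the end of Feb leaves 81.
Mar has 31 days (50 left).
Apr has 30 days (20 left).
20 days into May → May 20, 2050.

May 20, 2050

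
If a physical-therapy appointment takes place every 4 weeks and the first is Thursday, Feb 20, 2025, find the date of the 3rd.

The 3rd occurrence is 2 intervals after the first: 2 × 28 = 56 days after Feb 20, 2025.
Feb has 28 days — 8 days to the end of Feb leaves 48.
Mar has 31 days (17 left).
17 days into Apr → Apr 17, 2025.

Apr 17, 2025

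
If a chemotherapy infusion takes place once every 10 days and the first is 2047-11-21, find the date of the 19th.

2048-05-19

The 19th occurrence is 18 intervals after the first: 18 × 10 = 180 days after 2047-11-21.
November has 30 days — 9 days to the end of November leaves 171.
December has 31 days (140 left).
January has 31 days (109 left).
February has 29 days (80 left).
March has 31 days (49 left).
April has 30 days (19 left).
19 days into May → 2048-05-19.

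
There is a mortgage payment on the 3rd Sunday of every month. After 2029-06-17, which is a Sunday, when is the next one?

June 2029 starts on a Friday; its first Sunday is the 3rd, so the 3rd Sunday is the 17th — 2029-06-17.
That is not after 2029-06-17, so look at July 2029.
July 2029 starts on a Sunday; its first Sunday is the 1st, so the 3rd Sunday is the 15th — 2029-07-15.

2029-07-15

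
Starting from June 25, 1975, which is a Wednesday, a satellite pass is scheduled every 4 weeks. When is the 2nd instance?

July 23, 1975

The 2nd occurrence is 1 interval after the first: 1 × 28 = 28 days after June 25, 1975.
June has 30 days — 5 days to the end of June leaves 23.
23 days into July → July 23, 1975.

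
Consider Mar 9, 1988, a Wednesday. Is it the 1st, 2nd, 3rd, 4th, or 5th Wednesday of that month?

Day 9 falls in week ⌈9/7⌉ of the month.
Days 1–7 hold the 1st Wednesday, 8–14 the 2nd, 15–21 the 3rd, 22–28 the 4th, 29–31 the 5th.
9 is in the range for the 2nd.

2nd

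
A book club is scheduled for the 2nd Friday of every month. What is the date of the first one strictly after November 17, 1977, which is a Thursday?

November 1977 starts on a Tuesday; its first Friday is the 4th, so the 2nd Friday is the 11th — November 11, 1977.
That is not after November 17, 1977, so look at December 1977.
December 1977 starts on a Thursday; its first Friday is the 2nd, so the 2nd Friday is the 9th — December 9, 1977.

December 9, 1977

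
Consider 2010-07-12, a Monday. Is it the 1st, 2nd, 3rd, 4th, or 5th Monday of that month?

Day 12 falls in week ⌈12/7⌉ of the month.
Days 1–7 hold the 1st Monday, 8–14 the 2nd, 15–21 the 3rd, 22–28 the 4th, 29–31 the 5th.
12 is in the range for the 2nd.

2nd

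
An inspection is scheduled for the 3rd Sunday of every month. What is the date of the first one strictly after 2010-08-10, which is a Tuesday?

2010-08-15

August 2010 starts on a Sunday; its first Sunday is the 1st, so the 3rd Sunday is the 15th — 2010-08-15.
2010-08-15 is after 2010-08-10, so that is the next one.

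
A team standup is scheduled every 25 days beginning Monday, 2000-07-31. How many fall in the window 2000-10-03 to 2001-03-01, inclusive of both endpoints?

6

Occurrences land 25·i days after 2000-07-31 for i = 0, 1, 2, …
2000-10-03 is 64 days after the start; 64 ÷ 25 = 2 remainder 14; since the remainder is 14, round up to i = 3. First occurrence in the window: #4 on 2000-10-14 (3×25 = 75 days in).
2001-03-01 is 213 days after the start; 213 ÷ 25 = 8 remainder 13. Last occurrence in the window: #9 on 2001-02-16.
Occurrences #4 through #9: 6 in total.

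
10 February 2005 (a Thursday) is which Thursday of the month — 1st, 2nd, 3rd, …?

2nd

Day 10 falls in week ⌈10/7⌉ of the month.
Days 1–7 hold the 1st Thursday, 8–14 the 2nd, 15–21 the 3rd, 22–28 the 4th, 29–31 the 5th.
10 is in the range for the 2nd.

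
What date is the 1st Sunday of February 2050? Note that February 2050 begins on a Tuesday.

February 2050 begins on a Tuesday, so the first Sunday is February 6 (5 days later).

2050-02-06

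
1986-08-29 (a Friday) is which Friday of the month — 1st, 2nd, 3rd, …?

5th

Day 29 falls in week ⌈29/7⌉ of the month.
Days 1–7 hold the 1st Friday, 8–14 the 2nd, 15–21 the 3rd, 22–28 the 4th, 29–31 the 5th.
29 is in the range for the 5th.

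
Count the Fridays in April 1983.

April 1, 1983 is a Friday; the first Friday on or after it is April 1, 1983.
From April 1, 1983 to April 30, 1983 is 30 − 1 = 29 days.
29 ÷ 7 = 4 full weeks with remainder 1, so 4 more Fridays after the first → 5.

5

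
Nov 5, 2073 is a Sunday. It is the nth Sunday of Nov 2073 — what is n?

1st

Day 5 falls in week ⌈5/7⌉ of the month.
Days 1–7 hold the 1st Sunday, 8–14 the 2nd, 15–21 the 3rd, 22–28 the 4th, 29–31 the 5th.
5 is in the range for the 1st.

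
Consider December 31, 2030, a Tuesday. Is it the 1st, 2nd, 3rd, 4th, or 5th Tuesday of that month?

Day 31 falls in week ⌈31/7⌉ of the month.
Days 1–7 hold the 1st Tuesday, 8–14 the 2nd, 15–21 the 3rd, 22–28 the 4th, 29–31 the 5th.
31 is in the range for the 5th.

5th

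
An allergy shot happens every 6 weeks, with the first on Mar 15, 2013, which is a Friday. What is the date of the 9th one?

Feb 14, 2014

The 9th occurrence is 8 intervals after the first: 8 × 42 = 336 days after Mar 15, 2013.
Mar has 31 days — 16 days to the end of Mar leaves 320.
Apr has 30 days (290 left).
May has 31 days (259 left).
Jun has 30 days (229 left).
Jul has 31 days (198 left).
Aug has 31 days (167 left).
Sep has 30 days (137 left).
Oct has 31 days (106 left).
Nov has 30 days (76 left).
Dec has 31 days (45 left).
Jan has 31 days (14 left).
14 days into Feb → Feb 14, 2014.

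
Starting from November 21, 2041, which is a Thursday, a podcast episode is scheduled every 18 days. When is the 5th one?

The 5th occurrence is 4 intervals after the first: 4 × 18 = 72 days after November 21, 2041.
November has 30 days — 9 days to the end of November leaves 63.
December has 31 days (32 left).
January has 31 days (1 left).
1 day into February → February 1, 2042.

February 1, 2042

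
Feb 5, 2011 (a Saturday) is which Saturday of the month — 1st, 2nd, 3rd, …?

1st

Day 5 falls in week ⌈5/7⌉ of the month.
Days 1–7 hold the 1st Saturday, 8–14 the 2nd, 15–21 the 3rd, 22–28 the 4th, 29–31 the 5th.
5 is in the range for the 1st.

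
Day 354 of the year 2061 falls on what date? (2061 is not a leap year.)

January has 31 days (354 − 31 = 323 remain).
February has 28 days (323 − 28 = 295 remain).
March has 31 days (295 − 31 = 264 remain).
April has 30 days (264 − 30 = 234 remain).
May has 31 days (234 − 31 = 203 remain).
June has 30 days (203 − 30 = 173 remain).
July has 31 days (173 − 31 = 142 remain).
August has 31 days (142 − 31 = 111 remain).
September has 30 days (111 − 30 = 81 remain).
October has 31 days (81 − 31 = 50 remain).
November has 30 days (50 − 30 = 20 remain).
20 into December → December 20.

2061-12-20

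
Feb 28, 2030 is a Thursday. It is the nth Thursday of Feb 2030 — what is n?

4th

Day 28 falls in week ⌈28/7⌉ of the month.
Days 1–7 hold the 1st Thursday, 8–14 the 2nd, 15–21 the 3rd, 22–28 the 4th, 29–31 the 5th.
28 is in the range for the 4th.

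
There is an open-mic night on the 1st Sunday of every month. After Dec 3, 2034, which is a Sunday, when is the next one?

Dec 2034 starts on a Friday, so its 1st Sunday is Dec 3, 2034 (2 days in).
That is not after Dec 3, 2034, so look at Jan 2035.
Jan 2035 starts on a Monday, so its 1st Sunday is Jan 7, 2035 (6 days in).

Jan 7, 2035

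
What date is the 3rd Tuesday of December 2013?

December 2013 begins on a Sunday, so the first Tuesday is December 3 (2 days later).
The 3rd Tuesday is 2 weeks later: 3 + 14 = 17.

2013-12-17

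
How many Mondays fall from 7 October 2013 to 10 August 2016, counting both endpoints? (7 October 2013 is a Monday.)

149

7 October 2013 is a Monday; the first Monday on or after it is 7 October 2013.
From 7 October 2013 to 10 August 2016: 85 + 365 + 365 + 223 = 1038 days (rest of 2013, 2014, 2015, to 10 August 2016 in 2016).
1038 ÷ 7 = 148 full weeks with remainder 2, so 148 more Mondays after the first → 149.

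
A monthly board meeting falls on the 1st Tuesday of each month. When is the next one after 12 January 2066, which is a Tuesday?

2 February 2066

January 2066 starts on a Friday, so its 1st Tuesday is 5 January 2066 (4 days in).
That is not after 12 January 2066, so look at February 2066.
February 2066 starts on a Monday, so its 1st Tuesday is 2 February 2066 (1 day in).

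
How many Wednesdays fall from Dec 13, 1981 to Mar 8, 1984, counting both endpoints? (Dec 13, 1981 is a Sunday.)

Dec 13, 1981 is a Sunday; the first Wednesday on or after it is Dec 16, 1981 (3 days later).
From Dec 16, 1981 to Mar 8, 1984: 15 + 365 + 365 + 68 = 813 days (rest of 1981, 1982, 1983, to Mar 8, 1984 in 1984).
813 ÷ 7 = 116 full weeks with remainder 1, so 116 more Wednesdays after the first → 117.

117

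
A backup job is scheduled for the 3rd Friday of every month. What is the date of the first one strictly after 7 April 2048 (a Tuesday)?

April 2048 starts on a Wednesday; its first Friday is the 3rd, so the 3rd Friday is the 17th — 17 April 2048.
17 April 2048 is after 7 April 2048, so that is the next one.

17 April 2048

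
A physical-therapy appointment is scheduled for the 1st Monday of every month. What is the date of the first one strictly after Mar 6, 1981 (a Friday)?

Mar 1981 starts on a Sunday, so its 1st Monday is Mar 2, 1981 (1 day in).
That is not after Mar 6, 1981, so look at Apr 1981.
Apr 1981 starts on a Wednesday, so its 1st Monday is Apr 6, 1981 (5 days in).

Apr 6, 1981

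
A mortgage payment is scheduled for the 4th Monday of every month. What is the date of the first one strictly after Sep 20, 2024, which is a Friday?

Sep 2024 starts on a Sunday; its first Monday is the 2nd, so the 4th Monday is the 23rd — Sep 23, 2024.
Sep 23, 2024 is after Sep 20, 2024, so that is the next one.

Sep 23, 2024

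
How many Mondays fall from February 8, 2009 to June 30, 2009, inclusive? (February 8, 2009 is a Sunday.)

21

February 8, 2009 is a Sunday; the first Monday on or after it is February 9, 2009 (1 day later).
From February 9, 2009 to June 30, 2009: 19 + 31 + 30 + 31 + 30 = 141 days (rest of February, March, April, May, June).
141 ÷ 7 = 20 full weeks with remainder 1, so 20 more Mondays after the first → 21.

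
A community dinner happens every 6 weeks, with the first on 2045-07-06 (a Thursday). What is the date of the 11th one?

The 11th occurrence is 10 intervals after the first: 10 × 42 = 420 days after 2045-07-06.
July has 31 days — 25 days to the end of July leaves 395.
August has 31 days (364 left).
September has 30 days (334 left).
October has 31 days (303 left).
November has 30 days (273 left).
December has 31 days (242 left).
January has 31 days (211 left).
February has 28 days (183 left).
March has 31 days (152 left).
April has 30 days (122 left).
May has 31 days (91 left).
June has 30 days (61 left).
July has 31 days (30 left).
30 days into August → 2046-08-30.

2046-08-30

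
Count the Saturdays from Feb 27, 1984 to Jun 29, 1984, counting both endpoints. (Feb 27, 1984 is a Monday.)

17

Feb 27, 1984 is a Monday; the first Saturday on or after it is Mar 3, 1984 (5 days later).
From Mar 3, 1984 to Jun 29, 1984: 28 + 30 + 31 + 29 = 118 days (rest of Mar, Apr, May, Jun).
118 ÷ 7 = 16 full weeks with remainder 6, so 16 more Saturdays after the first → 17.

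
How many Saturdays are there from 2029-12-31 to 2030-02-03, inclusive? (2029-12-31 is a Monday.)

5

2029-12-31 is a Monday; the first Saturday on or after it is 2030-01-05 (5 days later).
From 2030-01-05 to 2030-02-03: 26 + 3 = 29 days (rest of January, February).
29 ÷ 7 = 4 full weeks with remainder 1, so 4 more Saturdays after the first → 5.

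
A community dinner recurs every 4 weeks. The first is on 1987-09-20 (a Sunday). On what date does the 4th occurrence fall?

1987-12-13

The 4th occurrence is 3 intervals after the first: 3 × 28 = 84 days after 1987-09-20.
September has 30 days — 10 days to the end of September leaves 74.
October has 31 days (43 left).
November has 30 days (13 left).
13 days into December → 1987-12-13.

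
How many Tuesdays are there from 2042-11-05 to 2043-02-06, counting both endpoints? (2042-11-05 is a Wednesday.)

2042-11-05 is a Wednesday; the first Tuesday on or after it is 2042-11-11 (6 days later).
From 2042-11-11 to 2043-02-06: 19 + 31 + 31 + 6 = 87 days (rest of November, December, January, February).
87 ÷ 7 = 12 full weeks with remainder 3, so 12 more Tuesdays after the first → 13.

13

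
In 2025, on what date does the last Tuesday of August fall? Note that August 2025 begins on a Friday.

2025-08-26

August 2025 begins on a Friday, so the first Tuesday is August 5 (4 days later).
August 2025 has 31 days. Adding weeks: 5, 12, 19, 26 — the last one ≤ 31 is the 26th.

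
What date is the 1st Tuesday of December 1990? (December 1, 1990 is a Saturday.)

December 1990 begins on a Saturday, so the first Tuesday is December 4 (3 days later).

December 4, 1990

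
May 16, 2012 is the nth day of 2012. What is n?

137

Days in months before May: 31 + 29 + 31 + 30 = 121.
Plus 16 days into May → day 137.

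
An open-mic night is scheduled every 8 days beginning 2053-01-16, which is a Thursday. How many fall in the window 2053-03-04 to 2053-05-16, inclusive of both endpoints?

10

Occurrences land 8·i days after 2053-01-16 for i = 0, 1, 2, …
2053-03-04 is 47 days after the start; 47 ÷ 8 = 5 remainder 7; since the remainder is 7, round up to i = 6. First occurrence in the window: #7 on 2053-03-05 (6×8 = 48 days in).
2053-05-16 is 120 days after the start; 120 ÷ 8 = 15 remainder 0. Last occurrence in the window: #16 on 2053-05-16.
Occurrences #7 through #16: 10 in total.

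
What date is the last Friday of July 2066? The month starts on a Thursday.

July 30, 2066

July 2066 begins on a Thursday, so the first Friday is July 2 (1 day later).
July 2066 has 31 days. Adding weeks: 2, 9, 16, 23, 30 — the last one ≤ 31 is the 30th.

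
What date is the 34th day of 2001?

Jan has 31 days (34 − 31 = 3 remain).
3 into Feb → Feb 3.

Feb 3, 2001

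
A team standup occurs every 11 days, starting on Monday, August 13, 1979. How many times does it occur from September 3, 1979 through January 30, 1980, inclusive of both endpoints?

14

Occurrences land 11·i days after August 13, 1979 for i = 0, 1, 2, …
September 3, 1979 is 21 days after the start; 21 ÷ 11 = 1 remainder 10; since the remainder is 10, round up to i = 2. First occurrence in the window: #3 on September 4, 1979 (2×11 = 22 days in).
January 30, 1980 is 170 days after the start; 170 ÷ 11 = 15 remainder 5. Last occurrence in the window: #16 on January 25, 1980.
Occurrences #3 through #16: 14 in total.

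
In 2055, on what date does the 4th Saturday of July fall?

July 24, 2055

July 2055 begins on a Thursday, so the first Saturday is July 3 (2 days later).
The 4th Saturday is 3 weeks later: 3 + 21 = 24.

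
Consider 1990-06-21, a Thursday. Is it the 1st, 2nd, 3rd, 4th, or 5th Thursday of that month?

Day 21 falls in week ⌈21/7⌉ of the month.
Days 1–7 hold the 1st Thursday, 8–14 the 2nd, 15–21 the 3rd, 22–28 the 4th, 29–31 the 5th.
21 is in the range for the 3rd.

3rd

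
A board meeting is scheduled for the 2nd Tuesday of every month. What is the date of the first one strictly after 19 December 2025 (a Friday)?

13 January 2026

December 2025 starts on a Monday; its first Tuesday is the 2nd, so the 2nd Tuesday is the 9th — 9 December 2025.
That is not after 19 December 2025, so look at January 2026.
January 2026 starts on a Thursday; its first Tuesday is the 6th, so the 2nd Tuesday is the 13th — 13 January 2026.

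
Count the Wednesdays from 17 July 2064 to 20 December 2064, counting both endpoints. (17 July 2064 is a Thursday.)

17 July 2064 is a Thursday; the first Wednesday on or after it is 23 July 2064 (6 days later).
From 23 July 2064 to 20 December 2064: 8 + 31 + 30 + 31 + 30 + 20 = 150 days (rest of July, August, September, October, November, December).
150 ÷ 7 = 21 full weeks with remainder 3, so 21 more Wednesdays after the first → 22.

22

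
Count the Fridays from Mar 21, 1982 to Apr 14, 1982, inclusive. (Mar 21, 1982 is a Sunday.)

Mar 21, 1982 is a Sunday; the first Friday on or after it is Mar 26, 1982 (5 days later).
From Mar 26, 1982 to Apr 14, 1982: 5 + 14 = 19 days (rest of Mar, Apr).
19 ÷ 7 = 2 full weeks with remainder 5, so 2 more Fridays after the first → 3.

3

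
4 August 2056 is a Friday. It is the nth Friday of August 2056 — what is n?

Day 4 falls in week ⌈4/7⌉ of the month.
Days 1–7 hold the 1st Friday, 8–14 the 2nd, 15–21 the 3rd, 22–28 the 4th, 29–31 the 5th.
4 is in the range for the 1st.

1st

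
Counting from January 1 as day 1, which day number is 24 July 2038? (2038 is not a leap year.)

Days in months before July: 31 + 28 + 31 + 30 + 31 + 30 = 181.
Plus 24 days into July → day 205.

205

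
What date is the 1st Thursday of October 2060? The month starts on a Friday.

October 2060 begins on a Friday, so the first Thursday is October 7 (6 days later).

7 October 2060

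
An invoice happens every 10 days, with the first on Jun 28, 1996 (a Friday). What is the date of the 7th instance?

Aug 27, 1996

The 7th occurrence is 6 intervals after the first: 6 × 10 = 60 days after Jun 28, 1996.
Jun has 30 days — 2 days to the end of Jun leaves 58.
Jul has 31 days (27 left).
27 days into Aug → Aug 27, 1996.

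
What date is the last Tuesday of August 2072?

August 2072 begins on a Monday, so the first Tuesday is August 2 (1 day later).
August 2072 has 31 days. Adding weeks: 2, 9, 16, 23, 30 — the last one ≤ 31 is the 30th.

30 August 2072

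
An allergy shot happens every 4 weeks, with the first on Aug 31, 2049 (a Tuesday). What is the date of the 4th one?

Nov 23, 2049

The 4th occurrence is 3 intervals after the first: 3 × 28 = 84 days after Aug 31, 2049.
Aug has 31 days — 0 days to the end of Aug leaves 84.
Sep has 30 days (54 left).
Oct has 31 days (23 left).
23 days into Nov → Nov 23, 2049.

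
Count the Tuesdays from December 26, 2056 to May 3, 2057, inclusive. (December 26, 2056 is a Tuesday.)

December 26, 2056 is a Tuesday; the first Tuesday on or after it is December 26, 2056.
From December 26, 2056 to May 3, 2057: 5 + 31 + 28 + 31 + 30 + 3 = 128 days (rest of December, January, February, March, April, May).
128 ÷ 7 = 18 full weeks with remainder 2, so 18 more Tuesdays after the first → 19.

19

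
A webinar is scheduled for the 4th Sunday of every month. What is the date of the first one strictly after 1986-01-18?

1986-01-26

January 1986 starts on a Wednesday; its first Sunday is the 5th, so the 4th Sunday is the 26th — 1986-01-26.
1986-01-26 is after 1986-01-18, so that is the next one.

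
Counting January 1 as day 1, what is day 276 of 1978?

3 October 1978

January has 31 days (276 − 31 = 245 remain).
February has 28 days (245 − 28 = 217 remain).
March has 31 days (217 − 31 = 186 remain).
April has 30 days (186 − 30 = 156 remain).
May has 31 days (156 − 31 = 125 remain).
June has 30 days (125 − 30 = 95 remain).
July has 31 days (95 − 31 = 64 remain).
August has 31 days (64 − 31 = 33 remain).
September has 30 days (33 − 30 = 3 remain).
3 into October → October 3.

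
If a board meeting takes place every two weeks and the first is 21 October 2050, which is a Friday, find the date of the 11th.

The 11th occurrence is 10 intervals after the first: 10 × 14 = 140 days after 21 October 2050.
October has 31 days — 10 days to the end of October leaves 130.
November has 30 days (100 left).
December has 31 days (69 left).
January has 31 days (38 left).
February has 28 days (10 left).
10 days into March → 10 March 2051.

10 March 2051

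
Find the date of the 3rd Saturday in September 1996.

September 21, 1996

September 1996 begins on a Sunday, so the first Saturday is September 7 (6 days later).
The 3rd Saturday is 2 weeks later: 7 + 14 = 21.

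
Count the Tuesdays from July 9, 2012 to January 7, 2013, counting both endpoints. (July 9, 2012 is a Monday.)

July 9, 2012 is a Monday; the first Tuesday on or after it is July 10, 2012 (1 day later).
From July 10, 2012 to January 7, 2013: 21 + 31 + 30 + 31 + 30 + 31 + 7 = 181 days (rest of July, August, September, October, November, December, January).
181 ÷ 7 = 25 full weeks with remainder 6, so 25 more Tuesdays after the first → 26.

26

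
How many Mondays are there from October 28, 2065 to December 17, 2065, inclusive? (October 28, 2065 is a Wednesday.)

7

October 28, 2065 is a Wednesday; the first Monday on or after it is November 2, 2065 (5 days later).
From November 2, 2065 to December 17, 2065: 28 + 17 = 45 days (rest of November, December).
45 ÷ 7 = 6 full weeks with remainder 3, so 6 more Mondays after the first → 7.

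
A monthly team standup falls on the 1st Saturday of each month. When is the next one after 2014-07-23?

2014-08-02

July 2014 starts on a Tuesday, so its 1st Saturday is 2014-07-05 (4 days in).
That is not after 2014-07-23, so look at August 2014.
August 2014 starts on a Friday, so its 1st Saturday is 2014-08-02 (1 day in).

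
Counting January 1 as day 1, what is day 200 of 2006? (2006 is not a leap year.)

January has 31 days (200 − 31 = 169 remain).
February has 28 days (169 − 28 = 141 remain).
March has 31 days (141 − 31 = 110 remain).
April has 30 days (110 − 30 = 80 remain).
May has 31 days (80 − 31 = 49 remain).
June has 30 days (49 − 30 = 19 remain).
19 into July → July 19.

19 July 2006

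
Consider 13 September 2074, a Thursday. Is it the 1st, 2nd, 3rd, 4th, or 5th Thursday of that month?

Day 13 falls in week ⌈13/7⌉ of the month.
Days 1–7 hold the 1st Thursday, 8–14 the 2nd, 15–21 the 3rd, 22–28 the 4th, 29–31 the 5th.
13 is in the range for the 2nd.

2nd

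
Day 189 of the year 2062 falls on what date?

January has 31 days (189 − 31 = 158 remain).
February has 28 days (158 − 28 = 130 remain).
March has 31 days (130 − 31 = 99 remain).
April has 30 days (99 − 30 = 69 remain).
May has 31 days (69 − 31 = 38 remain).
June has 30 days (38 − 30 = 8 remain).
8 into July → July 8.

8 July 2062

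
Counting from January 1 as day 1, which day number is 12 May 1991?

Days in months before May: 31 + 28 + 31 + 30 = 120.
Plus 12 days into May → day 132.

132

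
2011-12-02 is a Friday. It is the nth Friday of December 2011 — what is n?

1st

Day 2 falls in week ⌈2/7⌉ of the month.
Days 1–7 hold the 1st Friday, 8–14 the 2nd, 15–21 the 3rd, 22–28 the 4th, 29–31 the 5th.
2 is in the range for the 1st.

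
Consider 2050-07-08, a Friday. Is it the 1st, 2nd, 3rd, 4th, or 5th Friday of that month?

2nd

Day 8 falls in week ⌈8/7⌉ of the month.
Days 1–7 hold the 1st Friday, 8–14 the 2nd, 15–21 the 3rd, 22–28 the 4th, 29–31 the 5th.
8 is in the range for the 2nd.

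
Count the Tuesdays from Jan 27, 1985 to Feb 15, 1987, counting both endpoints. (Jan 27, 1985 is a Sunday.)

107

Jan 27, 1985 is a Sunday; the first Tuesday on or after it is Jan 29, 1985 (2 days later).
From Jan 29, 1985 to Feb 15, 1987: 336 + 365 + 46 = 747 days (rest of 1985, 1986, to Feb 15, 1987 in 1987).
747 ÷ 7 = 106 full weeks with remainder 5, so 106 more Tuesdays after the first → 107.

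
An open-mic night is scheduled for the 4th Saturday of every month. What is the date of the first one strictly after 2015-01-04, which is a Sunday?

2015-01-24

January 2015 starts on a Thursday; its first Saturday is the 3rd, so the 4th Saturday is the 24th — 2015-01-24.
2015-01-24 is after 2015-01-04, so that is the next one.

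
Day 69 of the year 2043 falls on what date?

10 March 2043

January has 31 days (69 − 31 = 38 remain).
February has 28 days (38 − 28 = 10 remain).
10 into March → March 10.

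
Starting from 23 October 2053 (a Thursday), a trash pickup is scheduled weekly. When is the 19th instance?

26 February 2054

The 19th occurrence is 18 intervals after the first: 18 × 7 = 126 days after 23 October 2053.
October has 31 days — 8 days to the end of October leaves 118.
November has 30 days (88 left).
December has 31 days (57 left).
January has 31 days (26 left).
26 days into February → 26 February 2054.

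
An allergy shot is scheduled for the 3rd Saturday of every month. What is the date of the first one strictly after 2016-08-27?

2016-09-17

August 2016 starts on a Monday; its first Saturday is the 6th, so the 3rd Saturday is the 20th — 2016-08-20.
That is not after 2016-08-27, so look at September 2016.
September 2016 starts on a Thursday; its first Saturday is the 3rd, so the 3rd Saturday is the 17th — 2016-09-17.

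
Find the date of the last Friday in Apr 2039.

Apr 29, 2039

The first Friday of Apr 2039 is Apr 1.
Apr 2039 has 30 days. Adding weeks: 1, 8, 15, 22, 29 — the last one ≤ 30 is the 29th.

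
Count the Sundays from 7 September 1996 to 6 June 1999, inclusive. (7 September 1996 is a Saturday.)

7 September 1996 is a Saturday; the first Sunday on or after it is 8 September 1996 (1 day later).
From 8 September 1996 to 6 June 1999: 114 + 365 + 365 + 157 = 1001 days (rest of 1996, 1997, 1998, to 6 June 1999 in 1999).
1001 ÷ 7 = 143 full weeks with remainder 0, so 143 more Sundays after the first → 144.

144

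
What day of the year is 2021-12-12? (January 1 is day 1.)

346

Days in months before December: 31 + 28 + 31 + 30 + 31 + 30 + 31 + 31 + 30 + 31 + 30 = 334.
Plus 12 days into December → day 346.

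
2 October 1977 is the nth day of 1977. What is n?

Days in months before October: 31 + 28 + 31 + 30 + 31 + 30 + 31 + 31 + 30 = 273.
Plus 2 days into October → day 275.

275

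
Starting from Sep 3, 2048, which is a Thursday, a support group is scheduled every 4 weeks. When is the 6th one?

Jan 21, 2049

The 6th occurrence is 5 intervals after the first: 5 × 28 = 140 days after Sep 3, 2048.
Sep has 30 days — 27 days to the end of Sep leaves 113.
Oct has 31 days (82 left).
Nov has 30 days (52 left).
Dec has 31 days (21 left).
21 days into Jan → Jan 21, 2049.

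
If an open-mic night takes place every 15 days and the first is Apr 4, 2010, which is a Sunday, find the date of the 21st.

Jan 29, 2011

The 21st occurrence is 20 intervals after the first: 20 × 15 = 300 days after Apr 4, 2010.
Apr has 30 days — 26 days to the end of Apr leaves 274.
May has 31 days (243 left).
Jun has 30 days (213 left).
Jul has 31 days (182 left).
Aug has 31 days (151 left).
Sep has 30 days (121 left).
Oct has 31 days (90 left).
Nov has 30 days (60 left).
Dec has 31 days (29 left).
29 days into Jan → Jan 29, 2011.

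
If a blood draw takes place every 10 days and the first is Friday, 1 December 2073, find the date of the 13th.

The 13th occurrence is 12 intervals after the first: 12 × 10 = 120 days after 1 December 2073.
December has 31 days — 30 days to the end of December leaves 90.
January has 31 days (59 left).
February has 28 days (31 left).
31 days into March → 31 March 2074.

31 March 2074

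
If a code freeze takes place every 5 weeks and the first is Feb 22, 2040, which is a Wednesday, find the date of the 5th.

Jul 11, 2040

The 5th occurrence is 4 intervals after the first: 4 × 35 = 140 days after Feb 22, 2040.
Feb has 29 days — 7 days to the end of Feb leaves 133.
Mar has 31 days (102 left).
Apr has 30 days (72 left).
May has 31 days (41 left).
Jun has 30 days (11 left).
11 days into Jul → Jul 11, 2040.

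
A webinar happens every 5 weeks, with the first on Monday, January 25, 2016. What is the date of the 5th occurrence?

June 13, 2016

The 5th occurrence is 4 intervals after the first: 4 × 35 = 140 days after January 25, 2016.
January has 31 days — 6 days to the end of January leaves 134.
February has 29 days (105 left).
March has 31 days (74 left).
April has 30 days (44 left).
May has 31 days (13 left).
13 days into June → June 13, 2016.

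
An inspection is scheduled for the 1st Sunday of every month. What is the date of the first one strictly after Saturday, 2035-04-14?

2035-05-06

April 2035 starts on a Sunday, so its 1st Sunday is 2035-04-01.
That is not after 2035-04-14, so look at May 2035.
May 2035 starts on a Tuesday, so its 1st Sunday is 2035-05-06 (5 days in).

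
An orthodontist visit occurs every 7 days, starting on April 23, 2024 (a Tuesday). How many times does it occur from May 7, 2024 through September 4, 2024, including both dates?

18

Occurrences land 7·i days after April 23, 2024 for i = 0, 1, 2, …
May 7, 2024 is 14 days after the start; 14 ÷ 7 = 2 remainder 0. First occurrence in the window: #3 on May 7, 2024 (2×7 = 14 days in).
September 4, 2024 is 134 days after the start; 134 ÷ 7 = 19 remainder 1. Last occurrence in the window: #20 on September 3, 2024.
Occurrences #3 through #20: 18 in total.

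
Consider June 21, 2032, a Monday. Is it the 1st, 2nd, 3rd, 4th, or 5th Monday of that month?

Day 21 falls in week ⌈21/7⌉ of the month.
Days 1–7 hold the 1st Monday, 8–14 the 2nd, 15–21 the 3rd, 22–28 the 4th, 29–31 the 5th.
21 is in the range for the 3rd.

3rd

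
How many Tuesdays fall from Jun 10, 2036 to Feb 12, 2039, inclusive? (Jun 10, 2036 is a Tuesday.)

140

Jun 10, 2036 is a Tuesday; the first Tuesday on or after it is Jun 10, 2036.
From Jun 10, 2036 to Feb 12, 2039: 204 + 365 + 365 + 43 = 977 days (rest of 2036, 2037, 2038, to Feb 12, 2039 in 2039).
977 ÷ 7 = 139 full weeks with remainder 4, so 139 more Tuesdays after the first → 140.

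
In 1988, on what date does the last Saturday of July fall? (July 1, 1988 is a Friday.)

1988-07-30

July 1988 begins on a Friday, so the first Saturday is July 2 (1 day later).
July 1988 has 31 days. Adding weeks: 2, 9, 16, 23, 30 — the last one ≤ 31 is the 30th.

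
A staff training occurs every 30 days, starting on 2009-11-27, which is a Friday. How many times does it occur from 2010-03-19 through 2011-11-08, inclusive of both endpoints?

20

Occurrences land 30·i days after 2009-11-27 for i = 0, 1, 2, …
2010-03-19 is 112 days after the start; 112 ÷ 30 = 3 remainder 22; since the remainder is 22, round up to i = 4. First occurrence in the window: #5 on 2010-03-27 (4×30 = 120 days in).
2011-11-08 is 711 days after the start; 711 ÷ 30 = 23 remainder 21. Last occurrence in the window: #24 on 2011-10-18.
Occurrences #5 through #24: 20 in total.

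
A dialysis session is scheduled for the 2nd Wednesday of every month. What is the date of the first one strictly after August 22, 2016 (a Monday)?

August 2016 starts on a Monday; its first Wednesday is the 3rd, so the 2nd Wednesday is the 10th — August 10, 2016.
That is not after August 22, 2016, so look at September 2016.
September 2016 starts on a Thursday; its first Wednesday is the 7th, so the 2nd Wednesday is the 14th — September 14, 2016.

September 14, 2016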